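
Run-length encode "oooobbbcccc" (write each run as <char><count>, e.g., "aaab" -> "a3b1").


Input: 'oooobbbcccc'
Operation: identify consecutive runs
Runs: 'oooo' -> o4, 'bbb' -> b3, 'cccc' -> c4
Encoded: o4b3c4


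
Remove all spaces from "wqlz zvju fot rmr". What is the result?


Input string: 'wqlz zvju fot rmr'
Operation: remove all spaces
Words: 'wqlz', 'zvju', 'fot', 'rmr'
Join without spaces: wqlzzvjufotrmr


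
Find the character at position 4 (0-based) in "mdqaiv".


Input string: 'mdqaiv'
Operation: get character at index 4
Index mapping: s[0]='m', s[1]='d', s[2]='q', s[3]='a', s[4]='i'
Result: 'i'


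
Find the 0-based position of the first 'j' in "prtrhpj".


Input string: 'prtrhpj'
Target: 'j'
Scanning left to right: s[0]='p', s[1]='r', s[2]='t', s[3]='r', s[4]='h', s[5]='p', s[6]='j'
First match at index: 6


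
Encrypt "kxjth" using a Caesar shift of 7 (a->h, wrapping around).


Input: 'kxjth', shift = 7
Operation: for each letter, (position + 7) mod 26
Mapping: 'k'(10+7=17)->'r', 'x'(23+7=30, 30 mod 26=4)->'e', 'j'(9+7=16)->'q', 't'(19+7=26, 26 mod 26=0)->'a', 'h'(7+7=14)->'o'
Result: reqao


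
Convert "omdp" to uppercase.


Input string: 'omdp'
Operation: convert each letter to uppercase
Mapping: 'o'->'O', 'm'->'M', 'd'->'D', 'p'->'P'
Result: OMDP


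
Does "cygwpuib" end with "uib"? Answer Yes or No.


Input string: 'cygwpuib'
Suffix to check: 'uib'
Last 3 characters of input: 'uib'
Match: True
Result: Yes


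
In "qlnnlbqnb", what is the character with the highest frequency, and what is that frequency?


Input: 'qlnnlbqnb'
Operation: tally each character
Counts: 'b':2, 'l':2, 'n':3, 'q':2
Maximum: 'n' appears 3 times


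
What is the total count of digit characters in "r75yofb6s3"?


Input string: 'r75yofb6s3'
Operation: count digit characters (0-9)
Scan: 'r', '7'(digit), '5'(digit), 'y', 'o', 'f', 'b', '6'(digit), 's', '3'(digit)
Digits found: 4
Result: 4


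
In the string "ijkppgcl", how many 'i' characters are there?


Input string: 'ijkppgcl'
Target character: 'i'
Scan each position: s[0]='i'
Matches found at indices: 0
Total: 1


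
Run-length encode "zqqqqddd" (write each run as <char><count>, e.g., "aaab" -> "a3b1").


Input: 'zqqqqddd'
Operation: identify consecutive runs
Runs: 'z' -> z1, 'qqqq' -> q4, 'ddd' -> d3
Encoded: z1q4d3


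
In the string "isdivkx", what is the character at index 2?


Input string: 'isdivkx'
Operation: get character at index 2
Index mapping: s[0]='i', s[1]='s', s[2]='d'
Result: 'd'


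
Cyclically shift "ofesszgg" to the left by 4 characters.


Input: 'ofesszgg', shift = 4
Operation: split at index 4 and swap parts
Front part s[0:4] = 'ofes'
Back part s[4:] = 'szgg'
Rotated = back + front = 'szgg' + 'ofes'
Result: szggofes


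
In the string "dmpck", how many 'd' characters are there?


Input string: 'dmpck'
Target character: 'd'
Scan each position: s[0]='d'
Matches found at indices: 0
Total: 1


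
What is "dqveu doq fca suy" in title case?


Input string: 'dqveu doq fca suy'
Operation: capitalize first letter of each word
Word transformations: 'dqveu'->'Dqveu', 'doq'->'Doq', 'fca'->'Fca', 'suy'->'Suy'
Result: Dqveu Doq Fca Suy


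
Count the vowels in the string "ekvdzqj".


Input string: 'ekvdzqj'
Operation: count vowels (a, e, i, o, u)
Scan: s[0]='e' (vowel), s[1]='k', s[2]='v', s[3]='d', s[4]='z', s[5]='q', s[6]='j'
Vowels found: 1
Result: 1


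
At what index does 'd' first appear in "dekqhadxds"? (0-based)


Input string: 'dekqhadxds'
Target: 'd'
Scanning left to right: s[0]='d'
First match at index: 0


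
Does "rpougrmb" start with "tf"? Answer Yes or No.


Input string: 'rpougrmb'
Prefix to check: 'tf'
First 2 characters of input: 'rp'
Match: False
Result: No


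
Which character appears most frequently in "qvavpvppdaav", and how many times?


Input: 'qvavpvppdaav'
Operation: tally each character
Counts: 'a':3, 'd':1, 'p':3, 'q':1, 'v':4
Maximum: 'v' appears 4 times


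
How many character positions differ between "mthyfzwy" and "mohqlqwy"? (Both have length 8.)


String 1: 'mthyfzwy'
String 2: 'mohqlqwy'
Compare each position: pos 0: 'm'=='m', pos 1: 't'!='o', pos 2: 'h'=='h', pos 3: 'y'!='q', pos 4: 'f'!='l', pos 5: 'z'!='q', pos 6: 'w'=='w', pos 7: 'y'=='y'
Differing positions: 4
Hamming distance: 4


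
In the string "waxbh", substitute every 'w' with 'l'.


Input string: 'waxbh'
Operation: replace 'w' with 'l'
Positions of 'w': 0
After replacement: laxbh


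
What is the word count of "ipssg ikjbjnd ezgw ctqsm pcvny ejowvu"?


Input string: 'ipssg ikjbjnd ezgw ctqsm pcvny ejowvu'
Operation: split by spaces
Words found: 'ipssg', 'ikjbjnd', 'ezgw', 'ctqsm', 'pcvny', 'ejowvu'
Word count: 6


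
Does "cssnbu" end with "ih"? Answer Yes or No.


Input string: 'cssnbu'
Suffix to check: 'ih'
Last 2 characters of input: 'bu'
Match: False
Result: No


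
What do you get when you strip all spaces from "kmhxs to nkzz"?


Input string: 'kmhxs to nkzz'
Operation: remove all spaces
Words: 'kmhxs', 'to', 'nkzz'
Join without spaces: kmhxstonkzz


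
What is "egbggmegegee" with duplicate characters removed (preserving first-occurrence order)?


Input: 'egbggmegegee'
Operation: keep first occurrence of each character
Scan: s[0]='e' new -> keep; s[1]='g' new -> keep; s[2]='b' new -> keep; s[3]='g' seen -> skip; s[4]='g' seen -> skip; s[5]='m' new -> keep; s[6]='e' seen -> skip; s[7]='g' seen -> skip; s[8]='e' seen -> skip; s[9]='g' seen -> skip; s[10]='e' seen -> skip; s[11]='e' seen -> skip
Result: egbm


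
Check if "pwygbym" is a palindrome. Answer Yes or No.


Input string: 'pwygbym'
Reversed: 'mybgywp'
Compare pairs: s[0]='p' vs s[6]='m' (mismatch), s[1]='w' vs s[5]='y' (mismatch), s[2]='y' vs s[4]='b' (mismatch)
Palindrome: No


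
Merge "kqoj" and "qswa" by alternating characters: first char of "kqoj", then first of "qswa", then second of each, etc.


String 1: 'kqoj'
String 2: 'qswa'
Operation: alternate characters
Pairs: 'k'+'q', 'q'+'s', 'o'+'w', 'j'+'a'
Result: kqqsowja


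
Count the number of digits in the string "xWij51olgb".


Input string: 'xWij51olgb'
Operation: count digit characters (0-9)
Scan: 'x', 'W', 'i', 'j', '5'(digit), '1'(digit), 'o', 'l', 'g', 'b'
Digits found: 2
Result: 2


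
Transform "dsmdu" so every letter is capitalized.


Input string: 'dsmdu'
Operation: convert each letter to uppercase
Mapping: 'd'->'D', 's'->'S', 'm'->'M', 'd'->'D', 'u'->'U'
Result: DSMDU


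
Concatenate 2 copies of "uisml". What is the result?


Input string: 'uisml'
Operation: repeat 2 times
Concatenation: 'uisml' + 'uisml'
Result: uismluisml


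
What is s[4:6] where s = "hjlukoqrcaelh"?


Input string: 'hjlukoqrcaelh'
Operation: slice [4:6]
Extract characters: s[4]='k', s[5]='o'
Result: ko


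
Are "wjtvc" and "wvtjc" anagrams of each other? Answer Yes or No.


String 1: 'wjtvc' -> sorted: 'cjtvw'
String 2: 'wvtjc' -> sorted: 'cjtvw'
Compare sorted forms: 'cjtvw' == 'cjtvw'
Anagram: Yes


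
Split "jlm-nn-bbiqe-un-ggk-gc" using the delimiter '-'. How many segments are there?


Input string: 'jlm-nn-bbiqe-un-ggk-gc'
Delimiter: '-'
Split result: 'jlm', 'nn', 'bbiqe', 'un', 'ggk', 'gc'
Number of parts: 6


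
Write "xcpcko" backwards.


Input string: 'xcpcko'
Operation: reverse character order
Original order: 'x' -> 'c' -> 'p' -> 'c' -> 'k' -> 'o'
Reversed order: 'o' -> 'k' -> 'c' -> 'p' -> 'c' -> 'x'
Result: okcpcx


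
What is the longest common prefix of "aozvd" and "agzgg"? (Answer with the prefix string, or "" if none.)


String 1: 'aozvd'
String 2: 'agzgg'
Compare position by position:
pos 0: 'a' vs 'a' match
pos 1: 'o' vs 'g' differ -> stop
Longest common prefix: "a" (length 1)


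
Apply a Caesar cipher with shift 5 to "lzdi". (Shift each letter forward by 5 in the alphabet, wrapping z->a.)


Input: 'lzdi', shift = 5
Operation: for each letter, (position + 5) mod 26
Mapping: 'l'(11+5=16)->'q', 'z'(25+5=30, 30 mod 26=4)->'e', 'd'(3+5=8)->'i', 'i'(8+5=13)->'n'
Result: qein


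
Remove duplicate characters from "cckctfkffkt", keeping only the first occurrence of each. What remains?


Input: 'cckctfkffkt'
Operation: keep first occurrence of each character
Scan: s[0]='c' new -> keep; s[1]='c' seen -> skip; s[2]='k' new -> keep; s[3]='c' seen -> skip; s[4]='t' new -> keep; s[5]='f' new -> keep; s[6]='k' seen -> skip; s[7]='f' seen -> skip; s[8]='f' seen -> skip; s[9]='k' seen -> skip; s[10]='t' seen -> skip
Result: cktf


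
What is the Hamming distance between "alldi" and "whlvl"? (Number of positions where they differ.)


String 1: 'alldi'
String 2: 'whlvl'
Compare each position: pos 0: 'a'!='w', pos 1: 'l'!='h', pos 2: 'l'=='l', pos 3: 'd'!='v', pos 4: 'i'!='l'
Differing positions: 4
Hamming distance: 4


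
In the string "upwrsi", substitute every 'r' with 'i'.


Input string: 'upwrsi'
Operation: replace 'r' with 'i'
Positions of 'r': 3
After replacement: upwisi


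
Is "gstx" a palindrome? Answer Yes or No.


Input string: 'gstx'
Reversed: 'xtsg'
Compare pairs: s[0]='g' vs s[3]='x' (mismatch), s[1]='s' vs s[2]='t' (mismatch)
Palindrome: No


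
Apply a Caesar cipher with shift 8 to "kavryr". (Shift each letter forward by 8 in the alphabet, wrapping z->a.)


Input: 'kavryr', shift = 8
Operation: for each letter, (position + 8) mod 26
Mapping: 'k'(10+8=18)->'s', 'a'(0+8=8)->'i', 'v'(21+8=29, 29 mod 26=3)->'d', 'r'(17+8=25)->'z', 'y'(24+8=32, 32 mod 26=6)->'g', 'r'(17+8=25)->'z'
Result: sidzgz


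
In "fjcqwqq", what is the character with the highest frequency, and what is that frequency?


Input: 'fjcqwqq'
Operation: tally each character
Counts: 'c':1, 'f':1, 'j':1, 'q':3, 'w':1
Maximum: 'q' appears 3 times


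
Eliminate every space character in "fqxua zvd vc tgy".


Input string: 'fqxua zvd vc tgy'
Operation: remove all spaces
Words: 'fqxua', 'zvd', 'vc', 'tgy'
Join without spaces: fqxuazvdvctgy


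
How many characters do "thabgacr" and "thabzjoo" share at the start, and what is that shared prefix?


String 1: 'thabgacr'
String 2: 'thabzjoo'
Compare position by position:
pos 0: 't' vs 't' match
pos 1: 'h' vs 'h' match
pos 2: 'a' vs 'a' match
pos 3: 'b' vs 'b' match
pos 4: 'g' vs 'z' differ -> stop
Longest common prefix: "thab" (length 4)


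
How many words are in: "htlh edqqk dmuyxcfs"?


Input string: 'htlh edqqk dmuyxcfs'
Operation: split by spaces
Words found: 'htlh', 'edqqk', 'dmuyxcfs'
Word count: 3


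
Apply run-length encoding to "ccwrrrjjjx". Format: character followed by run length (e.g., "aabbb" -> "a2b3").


Input: 'ccwrrrjjjx'
Operation: identify consecutive runs
Runs: 'cc' -> c2, 'w' -> w1, 'rrr' -> r3, 'jjj' -> j3, 'x' -> x1
Encoded: c2w1r3j3x1


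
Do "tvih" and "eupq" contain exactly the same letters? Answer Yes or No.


String 1: 'tvih' -> sorted: 'hitv'
String 2: 'eupq' -> sorted: 'epqu'
Compare sorted forms: 'hitv' != 'epqu'
Anagram: No


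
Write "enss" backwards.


Input string: 'enss'
Operation: reverse character order
Original order: 'e' -> 'n' -> 's' -> 's'
Reversed order: 's' -> 's' -> 'n' -> 'e'
Result: ssne


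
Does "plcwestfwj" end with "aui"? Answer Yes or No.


Input string: 'plcwestfwj'
Suffix to check: 'aui'
Last 3 characters of input: 'fwj'
Match: False
Result: No


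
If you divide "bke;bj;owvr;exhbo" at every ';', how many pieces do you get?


Input string: 'bke;bj;owvr;exhbo'
Delimiter: ';'
Split result: 'bke', 'bj', 'owvr', 'exhbo'
Number of parts: 4


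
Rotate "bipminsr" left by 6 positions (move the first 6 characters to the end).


Input: 'bipminsr', shift = 6
Operation: split at index 6 and swap parts
Front part s[0:6] = 'bipmin'
Back part s[6:] = 'sr'
Rotated = back + front = 'sr' + 'bipmin'
Result: srbipmin


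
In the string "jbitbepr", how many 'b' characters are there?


Input string: 'jbitbepr'
Target character: 'b'
Scan each position: s[1]='b', s[4]='b'
Matches found at indices: 1, 4
Total: 2


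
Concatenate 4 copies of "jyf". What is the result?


Input string: 'jyf'
Operation: repeat 4 times
Concatenation: 'jyf' + 'jyf' + 'jyf' + 'jyf'
Result: jyfjyfjyfjyf


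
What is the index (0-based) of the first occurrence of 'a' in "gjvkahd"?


Input string: 'gjvkahd'
Target: 'a'
Scanning left to right: s[0]='g', s[1]='j', s[2]='v', s[3]='k', s[4]='a'
First match at index: 4


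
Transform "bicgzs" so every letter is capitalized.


Input string: 'bicgzs'
Operation: convert each letter to uppercase
Mapping: 'b'->'B', 'i'->'I', 'c'->'C', 'g'->'G', 'z'->'Z', 's'->'S'
Result: BICGZS


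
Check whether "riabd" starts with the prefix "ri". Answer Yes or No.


Input string: 'riabd'
Prefix to check: 'ri'
First 2 characters of input: 'ri'
Match: True
Result: Yes


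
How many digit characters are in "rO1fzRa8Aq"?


Input string: 'rO1fzRa8Aq'
Operation: count digit characters (0-9)
Scan: 'r', 'O', '1'(digit), 'f', 'z', 'R', 'a', '8'(digit), 'A', 'q'
Digits found: 2
Result: 2


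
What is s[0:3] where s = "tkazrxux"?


Input string: 'tkazrxux'
Operation: slice [0:3]
Extract characters: s[0]='t', s[1]='k', s[2]='a'
Result: tka


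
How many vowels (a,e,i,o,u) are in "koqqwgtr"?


Input string: 'koqqwgtr'
Operation: count vowels (a, e, i, o, u)
Scan: s[0]='k', s[1]='o' (vowel), s[2]='q', s[3]='q', s[4]='w', s[5]='g', s[6]='t', s[7]='r'
Vowels found: 1
Result: 1


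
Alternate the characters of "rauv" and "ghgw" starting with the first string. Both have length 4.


String 1: 'rauv'
String 2: 'ghgw'
Operation: alternate characters
Pairs: 'r'+'g', 'a'+'h', 'u'+'g', 'v'+'w'
Result: rgahugvw


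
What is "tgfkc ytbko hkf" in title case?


Input string: 'tgfkc ytbko hkf'
Operation: capitalize first letter of each word
Word transformations: 'tgfkc'->'Tgfkc', 'ytbko'->'Ytbko', 'hkf'->'Hkf'
Result: Tgfkc Ytbko Hkf


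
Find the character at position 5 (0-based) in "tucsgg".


Input string: 'tucsgg'
Operation: get character at index 5
Index mapping: s[0]='t', s[1]='u', s[2]='c', s[3]='s', s[4]='g', s[5]='g'
Result: 'g'


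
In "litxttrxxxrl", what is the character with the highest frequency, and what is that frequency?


Input: 'litxttrxxxrl'
Operation: tally each character
Counts: 'i':1, 'l':2, 'r':2, 't':3, 'x':4
Maximum: 'x' appears 4 times


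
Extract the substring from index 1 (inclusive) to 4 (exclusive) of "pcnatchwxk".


Input string: 'pcnatchwxk'
Operation: slice [1:4]
Extract characters: s[1]='c', s[2]='n', s[3]='a'
Result: cna


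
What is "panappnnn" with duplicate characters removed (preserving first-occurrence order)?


Input: 'panappnnn'
Operation: keep first occurrence of each character
Scan: s[0]='p' new -> keep; s[1]='a' new -> keep; s[2]='n' new -> keep; s[3]='a' seen -> skip; s[4]='p' seen -> skip; s[5]='p' seen -> skip; s[6]='n' seen -> skip; s[7]='n' seen -> skip; s[8]='n' seen -> skip
Result: pan


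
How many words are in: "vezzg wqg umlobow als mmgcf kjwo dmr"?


Input string: 'vezzg wqg umlobow als mmgcf kjwo dmr'
Operation: split by spaces
Words found: 'vezzg', 'wqg', 'umlobow', 'als', 'mmgcf', 'kjwo', 'dmr'
Word count: 7


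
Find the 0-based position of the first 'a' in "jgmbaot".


Input string: 'jgmbaot'
Target: 'a'
Scanning left to right: s[0]='j', s[1]='g', s[2]='m', s[3]='b', s[4]='a'
First match at index: 4


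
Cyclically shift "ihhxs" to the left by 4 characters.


Input: 'ihhxs', shift = 4
Operation: split at index 4 and swap parts
Front part s[0:4] = 'ihhx'
Back part s[4:] = 's'
Rotated = back + front = 's' + 'ihhx'
Result: sihhx


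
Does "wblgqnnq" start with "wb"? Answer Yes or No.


Input string: 'wblgqnnq'
Prefix to check: 'wb'
First 2 characters of input: 'wb'
Match: True
Result: Yes


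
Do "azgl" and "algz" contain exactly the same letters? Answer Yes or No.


String 1: 'azgl' -> sorted: 'aglz'
String 2: 'algz' -> sorted: 'aglz'
Compare sorted forms: 'aglz' == 'aglz'
Anagram: Yes


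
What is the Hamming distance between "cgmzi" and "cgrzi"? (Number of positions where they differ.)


String 1: 'cgmzi'
String 2: 'cgrzi'
Compare each position: pos 0: 'c'=='c', pos 1: 'g'=='g', pos 2: 'm'!='r', pos 3: 'z'=='z', pos 4: 'i'=='i'
Differing positions: 1
Hamming distance: 1


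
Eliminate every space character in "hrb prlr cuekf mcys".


Input string: 'hrb prlr cuekf mcys'
Operation: remove all spaces
Words: 'hrb', 'prlr', 'cuekf', 'mcys'
Join without spaces: hrbprlrcuekfmcys


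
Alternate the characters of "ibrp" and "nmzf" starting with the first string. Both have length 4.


String 1: 'ibrp'
String 2: 'nmzf'
Operation: alternate characters
Pairs: 'i'+'n', 'b'+'m', 'r'+'z', 'p'+'f'
Result: inbmrzpf


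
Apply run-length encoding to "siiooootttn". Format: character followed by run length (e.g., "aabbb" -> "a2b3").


Input: 'siiooootttn'
Operation: identify consecutive runs
Runs: 's' -> s1, 'ii' -> i2, 'oooo' -> o4, 'ttt' -> t3, 'n' -> n1
Encoded: s1i2o4t3n1


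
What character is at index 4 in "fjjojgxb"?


Input string: 'fjjojgxb'
Operation: get character at index 4
Index mapping: s[0]='f', s[1]='j', s[2]='j', s[3]='o', s[4]='j'
Result: 'j'


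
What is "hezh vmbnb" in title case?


Input string: 'hezh vmbnb'
Operation: capitalize first letter of each word
Word transformations: 'hezh'->'Hezh', 'vmbnb'->'Vmbnb'
Result: Hezh Vmbnb


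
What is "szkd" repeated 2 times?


Input string: 'szkd'
Operation: repeat 2 times
Concatenation: 'szkd' + 'szkd'
Result: szkdszkd


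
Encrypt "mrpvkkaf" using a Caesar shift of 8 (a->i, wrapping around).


Input: 'mrpvkkaf', shift = 8
Operation: for each letter, (position + 8) mod 26
Mapping: 'm'(12+8=20)->'u', 'r'(17+8=25)->'z', 'p'(15+8=23)->'x', 'v'(21+8=29, 29 mod 26=3)->'d', 'k'(10+8=18)->'s', 'k'(10+8=18)->'s', 'a'(0+8=8)->'i', 'f'(5+8=13)->'n'
Result: uzxdssin


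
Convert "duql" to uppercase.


Input string: 'duql'
Operation: convert each letter to uppercase
Mapping: 'd'->'D', 'u'->'U', 'q'->'Q', 'l'->'L'
Result: DUQL


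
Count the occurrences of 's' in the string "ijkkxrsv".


Input string: 'ijkkxrsv'
Target character: 's'
Scan each position: s[6]='s'
Matches found at indices: 6
Total: 1


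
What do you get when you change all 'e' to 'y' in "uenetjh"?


Input string: 'uenetjh'
Operation: replace 'e' with 'y'
Positions of 'e': 1, 3
After replacement: uynytjh


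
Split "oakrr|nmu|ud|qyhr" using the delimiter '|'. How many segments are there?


Input string: 'oakrr|nmu|ud|qyhr'
Delimiter: '|'
Split result: 'oakrr', 'nmu', 'ud', 'qyhr'
Number of parts: 4


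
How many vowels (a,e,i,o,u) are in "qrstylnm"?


Input string: 'qrstylnm'
Operation: count vowels (a, e, i, o, u)
Scan: s[0]='q', s[1]='r', s[2]='s', s[3]='t', s[4]='y', s[5]='l', s[6]='n', s[7]='m'
Vowels found: 0
Result: 0


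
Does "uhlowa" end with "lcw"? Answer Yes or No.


Input string: 'uhlowa'
Suffix to check: 'lcw'
Last 3 characters of input: 'owa'
Match: False
Result: No


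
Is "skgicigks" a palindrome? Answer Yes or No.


Input string: 'skgicigks'
Reversed: 'skgicigks'
Compare pairs: s[0]='s' vs s[8]='s' (match), s[1]='k' vs s[7]='k' (match), s[2]='g' vs s[6]='g' (match), s[3]='i' vs s[5]='i' (match)
Palindrome: Yes


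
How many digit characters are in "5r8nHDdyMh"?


Input string: '5r8nHDdyMh'
Operation: count digit characters (0-9)
Scan: '5'(digit), 'r', '8'(digit), 'n', 'H', 'D', 'd', 'y', 'M', 'h'
Digits found: 2
Result: 2


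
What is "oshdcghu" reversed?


Input string: 'oshdcghu'
Operation: reverse character order
Original order: 'o' -> 's' -> 'h' -> 'd' -> 'c' -> 'g' -> 'h' -> 'u'
Reversed order: 'u' -> 'h' -> 'g' -> 'c' -> 'd' -> 'h' -> 's' -> 'o'
Result: uhgcdhso


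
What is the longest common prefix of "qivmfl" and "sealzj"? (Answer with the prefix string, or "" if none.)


String 1: 'qivmfl'
String 2: 'sealzj'
Compare position by position:
pos 0: 'q' vs 's' differ -> stop
Longest common prefix: "" (length 0)


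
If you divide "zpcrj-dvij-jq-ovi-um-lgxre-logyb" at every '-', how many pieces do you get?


Input string: 'zpcrj-dvij-jq-ovi-um-lgxre-logyb'
Delimiter: '-'
Split result: 'zpcrj', 'dvij', 'jq', 'ovi', 'um', 'lgxre', 'logyb'
Number of parts: 7


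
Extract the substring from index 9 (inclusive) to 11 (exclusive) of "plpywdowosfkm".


Input string: 'plpywdowosfkm'
Operation: slice [9:11]
Extract characters: s[9]='s', s[10]='f'
Result: sf


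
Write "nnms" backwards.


Input string: 'nnms'
Operation: reverse character order
Original order: 'n' -> 'n' -> 'm' -> 's'
Reversed order: 's' -> 'm' -> 'n' -> 'n'
Result: smnn


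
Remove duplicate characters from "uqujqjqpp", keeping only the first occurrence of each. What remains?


Input: 'uqujqjqpp'
Operation: keep first occurrence of each character
Scan: s[0]='u' new -> keep; s[1]='q' new -> keep; s[2]='u' seen -> skip; s[3]='j' new -> keep; s[4]='q' seen -> skip; s[5]='j' seen -> skip; s[6]='q' seen -> skip; s[7]='p' new -> keep; s[8]='p' seen -> skip
Result: uqjp


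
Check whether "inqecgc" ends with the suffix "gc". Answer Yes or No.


Input string: 'inqecgc'
Suffix to check: 'gc'
Last 2 characters of input: 'gc'
Match: True
Result: Yes


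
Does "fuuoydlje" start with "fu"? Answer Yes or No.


Input string: 'fuuoydlje'
Prefix to check: 'fu'
First 2 characters of input: 'fu'
Match: True
Result: Yes


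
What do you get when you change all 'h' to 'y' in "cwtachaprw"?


Input string: 'cwtachaprw'
Operation: replace 'h' with 'y'
Positions of 'h': 5
After replacement: cwtacyaprw


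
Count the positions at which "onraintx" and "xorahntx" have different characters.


String 1: 'onraintx'
String 2: 'xorahntx'
Compare each position: pos 0: 'o'!='x', pos 1: 'n'!='o', pos 2: 'r'=='r', pos 3: 'a'=='a', pos 4: 'i'!='h', pos 5: 'n'=='n', pos 6: 't'=='t', pos 7: 'x'=='x'
Differing positions: 3
Hamming distance: 3


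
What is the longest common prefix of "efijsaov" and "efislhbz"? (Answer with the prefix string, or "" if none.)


String 1: 'efijsaov'
String 2: 'efislhbz'
Compare position by position:
pos 0: 'e' vs 'e' match
pos 1: 'f' vs 'f' match
pos 2: 'i' vs 'i' match
pos 3: 'j' vs 's' differ -> stop
Longest common prefix: "efi" (length 3)


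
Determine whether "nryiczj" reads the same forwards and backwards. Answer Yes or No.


Input string: 'nryiczj'
Reversed: 'jzciyrn'
Compare pairs: s[0]='n' vs s[6]='j' (mismatch), s[1]='r' vs s[5]='z' (mismatch), s[2]='y' vs s[4]='c' (mismatch)
Palindrome: No


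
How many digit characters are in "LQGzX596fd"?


Input string: 'LQGzX596fd'
Operation: count digit characters (0-9)
Scan: 'L', 'Q', 'G', 'z', 'X', '5'(digit), '9'(digit), '6'(digit), 'f', 'd'
Digits found: 3
Result: 3


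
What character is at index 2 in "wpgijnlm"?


Input string: 'wpgijnlm'
Operation: get character at index 2
Index mapping: s[0]='w', s[1]='p', s[2]='g'
Result: 'g'


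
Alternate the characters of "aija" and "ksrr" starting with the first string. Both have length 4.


String 1: 'aija'
String 2: 'ksrr'
Operation: alternate characters
Pairs: 'a'+'k', 'i'+'s', 'j'+'r', 'a'+'r'
Result: akisjrar


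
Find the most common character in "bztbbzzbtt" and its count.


Input: 'bztbbzzbtt'
Operation: tally each character
Counts: 'b':4, 't':3, 'z':3
Maximum: 'b' appears 4 times


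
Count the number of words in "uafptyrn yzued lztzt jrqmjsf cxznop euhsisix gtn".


Input string: 'uafptyrn yzued lztzt jrqmjsf cxznop euhsisix gtn'
Operation: split by spaces
Words found: 'uafptyrn', 'yzued', 'lztzt', 'jrqmjsf', 'cxznop', 'euhsisix', 'gtn'
Word count: 7


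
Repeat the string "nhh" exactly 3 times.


Input string: 'nhh'
Operation: repeat 3 times
Concatenation: 'nhh' + 'nhh' + 'nhh'
Result: nhhnhhnhh


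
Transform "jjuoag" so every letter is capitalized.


Input string: 'jjuoag'
Operation: convert each letter to uppercase
Mapping: 'j'->'J', 'j'->'J', 'u'->'U', 'o'->'O', 'a'->'A', 'g'->'G'
Result: JJUOAG


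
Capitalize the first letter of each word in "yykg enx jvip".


Input string: 'yykg enx jvip'
Operation: capitalize first letter of each word
Word transformations: 'yykg'->'Yykg', 'enx'->'Enx', 'jvip'->'Jvip'
Result: Yykg Enx Jvip


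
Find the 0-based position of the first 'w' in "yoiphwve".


Input string: 'yoiphwve'
Target: 'w'
Scanning left to right: s[0]='y', s[1]='o', s[2]='i', s[3]='p', s[4]='h', s[5]='w'
First match at index: 5


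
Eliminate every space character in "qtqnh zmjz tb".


Input string: 'qtqnh zmjz tb'
Operation: remove all spaces
Words: 'qtqnh', 'zmjz', 'tb'
Join without spaces: qtqnhzmjztb


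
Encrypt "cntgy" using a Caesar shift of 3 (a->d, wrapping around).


Input: 'cntgy', shift = 3
Operation: for each letter, (position + 3) mod 26
Mapping: 'c'(2+3=5)->'f', 'n'(13+3=16)->'q', 't'(19+3=22)->'w', 'g'(6+3=9)->'j', 'y'(24+3=27, 27 mod 26=1)->'b'
Result: fqwjb


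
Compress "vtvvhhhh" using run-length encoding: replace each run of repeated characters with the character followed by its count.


Input: 'vtvvhhhh'
Operation: identify consecutive runs
Runs: 'v' -> v1, 't' -> t1, 'vv' -> v2, 'hhhh' -> h4
Encoded: v1t1v2h4


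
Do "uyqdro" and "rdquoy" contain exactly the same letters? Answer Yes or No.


String 1: 'uyqdro' -> sorted: 'doqruy'
String 2: 'rdquoy' -> sorted: 'doqruy'
Compare sorted forms: 'doqruy' == 'doqruy'
Anagram: Yes


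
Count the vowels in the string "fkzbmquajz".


Input string: 'fkzbmquajz'
Operation: count vowels (a, e, i, o, u)
Scan: s[0]='f', s[1]='k', s[2]='z', s[3]='b', s[4]='m', s[5]='q', s[6]='u' (vowel), s[7]='a' (vowel), s[8]='j', s[9]='z'
Vowels found: 2
Result: 2


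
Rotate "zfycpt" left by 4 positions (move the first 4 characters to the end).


Input: 'zfycpt', shift = 4
Operation: split at index 4 and swap parts
Front part s[0:4] = 'zfyc'
Back part s[4:] = 'pt'
Rotated = back + front = 'pt' + 'zfyc'
Result: ptzfyc


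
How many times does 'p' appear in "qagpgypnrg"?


Input string: 'qagpgypnrg'
Target character: 'p'
Scan each position: s[3]='p', s[6]='p'
Matches found at indices: 3, 6
Total: 2


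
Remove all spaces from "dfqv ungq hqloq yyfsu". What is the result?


Input string: 'dfqv ungq hqloq yyfsu'
Operation: remove all spaces
Words: 'dfqv', 'ungq', 'hqloq', 'yyfsu'
Join without spaces: dfqvungqhqloqyyfsu


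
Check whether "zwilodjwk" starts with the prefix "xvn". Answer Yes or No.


Input string: 'zwilodjwk'
Prefix to check: 'xvn'
First 3 characters of input: 'zwi'
Match: False
Result: No


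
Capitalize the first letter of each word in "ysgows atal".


Input string: 'ysgows atal'
Operation: capitalize first letter of each word
Word transformations: 'ysgows'->'Ysgows', 'atal'->'Atal'
Result: Ysgows Atal


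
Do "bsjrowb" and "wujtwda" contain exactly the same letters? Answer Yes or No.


String 1: 'bsjrowb' -> sorted: 'bbjorsw'
String 2: 'wujtwda' -> sorted: 'adjtuww'
Compare sorted forms: 'bbjorsw' != 'adjtuww'
Anagram: No


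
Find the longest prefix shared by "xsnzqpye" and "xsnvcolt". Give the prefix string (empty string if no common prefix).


String 1: 'xsnzqpye'
String 2: 'xsnvcolt'
Compare position by position:
pos 0: 'x' vs 'x' match
pos 1: 's' vs 's' match
pos 2: 'n' vs 'n' match
pos 3: 'z' vs 'v' differ -> stop
Longest common prefix: "xsn" (length 3)


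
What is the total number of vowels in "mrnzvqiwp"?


Input string: 'mrnzvqiwp'
Operation: count vowels (a, e, i, o, u)
Scan: s[0]='m', s[1]='r', s[2]='n', s[3]='z', s[4]='v', s[5]='q', s[6]='i' (vowel), s[7]='w', s[8]='p'
Vowels found: 1
Result: 1


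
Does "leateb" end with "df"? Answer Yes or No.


Input string: 'leateb'
Suffix to check: 'df'
Last 2 characters of input: 'eb'
Match: False
Result: No


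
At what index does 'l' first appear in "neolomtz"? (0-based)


Input string: 'neolomtz'
Target: 'l'
Scanning left to right: s[0]='n', s[1]='e', s[2]='o', s[3]='l'
First match at index: 3


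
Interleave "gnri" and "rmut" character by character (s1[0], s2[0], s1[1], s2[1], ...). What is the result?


String 1: 'gnri'
String 2: 'rmut'
Operation: alternate characters
Pairs: 'g'+'r', 'n'+'m', 'r'+'u', 'i'+'t'
Result: grnmruit


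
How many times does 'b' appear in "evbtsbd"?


Input string: 'evbtsbd'
Target character: 'b'
Scan each position: s[2]='b', s[5]='b'
Matches found at indices: 2, 5
Total: 2


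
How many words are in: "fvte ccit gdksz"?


Input string: 'fvte ccit gdksz'
Operation: split by spaces
Words found: 'fvte', 'ccit', 'gdksz'
Word count: 3


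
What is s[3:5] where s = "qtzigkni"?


Input string: 'qtzigkni'
Operation: slice [3:5]
Extract characters: s[3]='i', s[4]='g'
Result: ig


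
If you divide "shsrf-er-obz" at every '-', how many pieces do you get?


Input string: 'shsrf-er-obz'
Delimiter: '-'
Split result: 'shsrf', 'er', 'obz'
Number of parts: 3


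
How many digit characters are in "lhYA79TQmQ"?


Input string: 'lhYA79TQmQ'
Operation: count digit characters (0-9)
Scan: 'l', 'h', 'Y', 'A', '7'(digit), '9'(digit), 'T', 'Q', 'm', 'Q'
Digits found: 2
Result: 2


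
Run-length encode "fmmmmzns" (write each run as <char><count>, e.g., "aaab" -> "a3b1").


Input: 'fmmmmzns'
Operation: identify consecutive runs
Runs: 'f' -> f1, 'mmmm' -> m4, 'z' -> z1, 'n' -> n1, 's' -> s1
Encoded: f1m4z1n1s1


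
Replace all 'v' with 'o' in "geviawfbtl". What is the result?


Input string: 'geviawfbtl'
Operation: replace 'v' with 'o'
Positions of 'v': 2
After replacement: geoiawfbtl


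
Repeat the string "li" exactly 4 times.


Input string: 'li'
Operation: repeat 4 times
Concatenation: 'li' + 'li' + 'li' + 'li'
Result: lililili


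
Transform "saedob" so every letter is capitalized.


Input string: 'saedob'
Operation: convert each letter to uppercase
Mapping: 's'->'S', 'a'->'A', 'e'->'E', 'd'->'D', 'o'->'O', 'b'->'B'
Result: SAEDOB


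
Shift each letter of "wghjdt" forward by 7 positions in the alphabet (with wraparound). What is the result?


Input: 'wghjdt', shift = 7
Operation: for each letter, (position + 7) mod 26
Mapping: 'w'(22+7=29, 29 mod 26=3)->'d', 'g'(6+7=13)->'n', 'h'(7+7=14)->'o', 'j'(9+7=16)->'q', 'd'(3+7=10)->'k', 't'(19+7=26, 26 mod 26=0)->'a'
Result: dnoqka


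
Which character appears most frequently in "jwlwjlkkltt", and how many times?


Input: 'jwlwjlkkltt'
Operation: tally each character
Counts: 'j':2, 'k':2, 'l':3, 't':2, 'w':2
Maximum: 'l' appears 3 times


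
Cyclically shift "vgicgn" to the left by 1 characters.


Input: 'vgicgn', shift = 1
Operation: split at index 1 and swap parts
Front part s[0:1] = 'v'
Back part s[1:] = 'gicgn'
Rotated = back + front = 'gicgn' + 'v'
Result: gicgnv


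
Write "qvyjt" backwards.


Input string: 'qvyjt'
Operation: reverse character order
Original order: 'q' -> 'v' -> 'y' -> 'j' -> 't'
Reversed order: 't' -> 'j' -> 'y' -> 'v' -> 'q'
Result: tjyvq


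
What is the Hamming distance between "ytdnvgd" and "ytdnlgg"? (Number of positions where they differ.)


String 1: 'ytdnvgd'
String 2: 'ytdnlgg'
Compare each position: pos 0: 'y'=='y', pos 1: 't'=='t', pos 2: 'd'=='d', pos 3: 'n'=='n', pos 4: 'v'!='l', pos 5: 'g'=='g', pos 6: 'd'!='g'
Differing positions: 2
Hamming distance: 2


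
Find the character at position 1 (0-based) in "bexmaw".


Input string: 'bexmaw'
Operation: get character at index 1
Index mapping: s[0]='b', s[1]='e'
Result: 'e'


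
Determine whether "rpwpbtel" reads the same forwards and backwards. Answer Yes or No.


Input string: 'rpwpbtel'
Reversed: 'letbpwpr'
Compare pairs: s[0]='r' vs s[7]='l' (mismatch), s[1]='p' vs s[6]='e' (mismatch), s[2]='w' vs s[5]='t' (mismatch), s[3]='p' vs s[4]='b' (mismatch)
Palindrome: No


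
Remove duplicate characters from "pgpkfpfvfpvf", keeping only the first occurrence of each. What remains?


Input: 'pgpkfpfvfpvf'
Operation: keep first occurrence of each character
Scan: s[0]='p' new -> keep; s[1]='g' new -> keep; s[2]='p' seen -> skip; s[3]='k' new -> keep; s[4]='f' new -> keep; s[5]='p' seen -> skip; s[6]='f' seen -> skip; s[7]='v' new -> keep; s[8]='f' seen -> skip; s[9]='p' seen -> skip; s[10]='v' seen -> skip; s[11]='f' seen -> skip
Result: pgkfv


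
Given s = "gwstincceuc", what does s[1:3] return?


Input string: 'gwstincceuc'
Operation: slice [1:3]
Extract characters: s[1]='w', s[2]='s'
Result: ws


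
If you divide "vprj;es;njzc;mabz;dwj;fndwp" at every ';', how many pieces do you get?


Input string: 'vprj;es;njzc;mabz;dwj;fndwp'
Delimiter: ';'
Split result: 'vprj', 'es', 'njzc', 'mabz', 'dwj', 'fndwp'
Number of parts: 6


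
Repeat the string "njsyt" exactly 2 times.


Input string: 'njsyt'
Operation: repeat 2 times
Concatenation: 'njsyt' + 'njsyt'
Result: njsytnjsyt


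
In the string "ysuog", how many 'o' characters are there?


Input string: 'ysuog'
Target character: 'o'
Scan each position: s[3]='o'
Matches found at indices: 3
Total: 1


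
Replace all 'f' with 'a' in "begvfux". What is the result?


Input string: 'begvfux'
Operation: replace 'f' with 'a'
Positions of 'f': 4
After replacement: begvaux


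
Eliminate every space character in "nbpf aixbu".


Input string: 'nbpf aixbu'
Operation: remove all spaces
Words: 'nbpf', 'aixbu'
Join without spaces: nbpfaixbu


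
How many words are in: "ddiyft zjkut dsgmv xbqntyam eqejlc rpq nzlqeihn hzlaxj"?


Input string: 'ddiyft zjkut dsgmv xbqntyam eqejlc rpq nzlqeihn hzlaxj'
Operation: split by spaces
Words found: 'ddiyft', 'zjkut', 'dsgmv', 'xbqntyam', 'eqejlc', 'rpq', 'nzlqeihn', 'hzlaxj'
Word count: 8


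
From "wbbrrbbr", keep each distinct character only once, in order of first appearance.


Input: 'wbbrrbbr'
Operation: keep first occurrence of each character
Scan: s[0]='w' new -> keep; s[1]='b' new -> keep; s[2]='b' seen -> skip; s[3]='r' new -> keep; s[4]='r' seen -> skip; s[5]='b' seen -> skip; s[6]='b' seen -> skip; s[7]='r' seen -> skip
Result: wbr


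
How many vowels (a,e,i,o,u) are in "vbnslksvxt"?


Input string: 'vbnslksvxt'
Operation: count vowels (a, e, i, o, u)
Scan: s[0]='v', s[1]='b', s[2]='n', s[3]='s', s[4]='l', s[5]='k', s[6]='s', s[7]='v', s[8]='x', s[9]='t'
Vowels found: 0
Result: 0


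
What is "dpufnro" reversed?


Input string: 'dpufnro'
Operation: reverse character order
Original order: 'd' -> 'p' -> 'u' -> 'f' -> 'n' -> 'r' -> 'o'
Reversed order: 'o' -> 'r' -> 'n' -> 'f' -> 'u' -> 'p' -> 'd'
Result: ornfupd


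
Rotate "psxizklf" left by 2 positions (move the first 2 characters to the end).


Input: 'psxizklf', shift = 2
Operation: split at index 2 and swap parts
Front part s[0:2] = 'ps'
Back part s[2:] = 'xizklf'
Rotated = back + front = 'xizklf' + 'ps'
Result: xizklfps


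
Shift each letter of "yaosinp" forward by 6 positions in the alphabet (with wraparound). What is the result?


Input: 'yaosinp', shift = 6
Operation: for each letter, (position + 6) mod 26
Mapping: 'y'(24+6=30, 30 mod 26=4)->'e', 'a'(0+6=6)->'g', 'o'(14+6=20)->'u', 's'(18+6=24)->'y', 'i'(8+6=14)->'o', 'n'(13+6=19)->'t', 'p'(15+6=21)->'v'
Result: eguyotv


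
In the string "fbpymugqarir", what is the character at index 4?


Input string: 'fbpymugqarir'
Operation: get character at index 4
Index mapping: s[0]='f', s[1]='b', s[2]='p', s[3]='y', s[4]='m'
Result: 'm'


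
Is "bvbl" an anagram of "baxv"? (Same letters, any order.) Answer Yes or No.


String 1: 'baxv' -> sorted: 'abvx'
String 2: 'bvbl' -> sorted: 'bblv'
Compare sorted forms: 'abvx' != 'bblv'
Anagram: No


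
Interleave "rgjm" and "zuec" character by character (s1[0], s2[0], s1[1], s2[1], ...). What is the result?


String 1: 'rgjm'
String 2: 'zuec'
Operation: alternate characters
Pairs: 'r'+'z', 'g'+'u', 'j'+'e', 'm'+'c'
Result: rzgujemc


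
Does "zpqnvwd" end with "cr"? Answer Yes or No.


Input string: 'zpqnvwd'
Suffix to check: 'cr'
Last 2 characters of input: 'wd'
Match: False
Result: No


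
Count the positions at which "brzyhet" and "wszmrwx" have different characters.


String 1: 'brzyhet'
String 2: 'wszmrwx'
Compare each position: pos 0: 'b'!='w', pos 1: 'r'!='s', pos 2: 'z'=='z', pos 3: 'y'!='m', pos 4: 'h'!='r', pos 5: 'e'!='w', pos 6: 't'!='x'
Differing positions: 6
Hamming distance: 6


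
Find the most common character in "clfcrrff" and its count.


Input: 'clfcrrff'
Operation: tally each character
Counts: 'c':2, 'f':3, 'l':1, 'r':2
Maximum: 'f' appears 3 times


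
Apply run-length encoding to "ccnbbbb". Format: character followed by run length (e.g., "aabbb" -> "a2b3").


Input: 'ccnbbbb'
Operation: identify consecutive runs
Runs: 'cc' -> c2, 'n' -> n1, 'bbbb' -> b4
Encoded: c2n1b4


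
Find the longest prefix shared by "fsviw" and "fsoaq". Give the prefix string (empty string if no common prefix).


String 1: 'fsviw'
String 2: 'fsoaq'
Compare position by position:
pos 0: 'f' vs 'f' match
pos 1: 's' vs 's' match
pos 2: 'v' vs 'o' differ -> stop
Longest common prefix: "fs" (length 2)


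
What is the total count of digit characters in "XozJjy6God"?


Input string: 'XozJjy6God'
Operation: count digit characters (0-9)
Scan: 'X', 'o', 'z', 'J', 'j', 'y', '6'(digit), 'G', 'o', 'd'
Digits found: 1
Result: 1


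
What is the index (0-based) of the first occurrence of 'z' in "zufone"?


Input string: 'zufone'
Target: 'z'
Scanning left to right: s[0]='z'
First match at index: 0


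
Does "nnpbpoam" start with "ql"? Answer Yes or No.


Input string: 'nnpbpoam'
Prefix to check: 'ql'
First 2 characters of input: 'nn'
Match: False
Result: No


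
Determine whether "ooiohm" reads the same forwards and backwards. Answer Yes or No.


Input string: 'ooiohm'
Reversed: 'mhoioo'
Compare pairs: s[0]='o' vs s[5]='m' (mismatch), s[1]='o' vs s[4]='h' (mismatch), s[2]='i' vs s[3]='o' (mismatch)
Palindrome: No


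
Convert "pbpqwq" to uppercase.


Input string: 'pbpqwq'
Operation: convert each letter to uppercase
Mapping: 'p'->'P', 'b'->'B', 'p'->'P', 'q'->'Q', 'w'->'W', 'q'->'Q'
Result: PBPQWQ


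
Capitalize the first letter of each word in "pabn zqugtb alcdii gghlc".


Input string: 'pabn zqugtb alcdii gghlc'
Operation: capitalize first letter of each word
Word transformations: 'pabn'->'Pabn', 'zqugtb'->'Zqugtb', 'alcdii'->'Alcdii', 'gghlc'->'Gghlc'
Result: Pabn Zqugtb Alcdii Gghlc


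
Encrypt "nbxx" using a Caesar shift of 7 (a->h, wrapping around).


Input: 'nbxx', shift = 7
Operation: for each letter, (position + 7) mod 26
Mapping: 'n'(13+7=20)->'u', 'b'(1+7=8)->'i', 'x'(23+7=30, 30 mod 26=4)->'e', 'x'(23+7=30, 30 mod 26=4)->'e'
Result: uiee


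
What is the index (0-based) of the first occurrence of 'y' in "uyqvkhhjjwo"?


Input string: 'uyqvkhhjjwo'
Target: 'y'
Scanning left to right: s[0]='u', s[1]='y'
First match at index: 1


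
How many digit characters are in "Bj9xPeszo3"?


Input string: 'Bj9xPeszo3'
Operation: count digit characters (0-9)
Scan: 'B', 'j', '9'(digit), 'x', 'P', 'e', 's', 'z', 'o', '3'(digit)
Digits found: 2
Result: 2


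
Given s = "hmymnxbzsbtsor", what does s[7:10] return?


Input string: 'hmymnxbzsbtsor'
Operation: slice [7:10]
Extract characters: s[7]='z', s[8]='s', s[9]='b'
Result: zsb


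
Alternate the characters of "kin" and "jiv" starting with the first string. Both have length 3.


String 1: 'kin'
String 2: 'jiv'
Operation: alternate characters
Pairs: 'k'+'j', 'i'+'i', 'n'+'v'
Result: kjiinv


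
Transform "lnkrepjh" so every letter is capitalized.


Input string: 'lnkrepjh'
Operation: convert each letter to uppercase
Mapping: 'l'->'L', 'n'->'N', 'k'->'K', 'r'->'R', 'e'->'E', 'p'->'P', 'j'->'J', 'h'->'H'
Result: LNKREPJH
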